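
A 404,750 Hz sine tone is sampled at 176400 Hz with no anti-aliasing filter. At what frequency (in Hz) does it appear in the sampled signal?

51,950 Hz

Nyquist = 176,400/2 = 88,200 Hz; 404,750 Hz exceeds it.
Alias = |404,750 − 2×176,400| = |404,750 − 352,800| = 51,950 Hz.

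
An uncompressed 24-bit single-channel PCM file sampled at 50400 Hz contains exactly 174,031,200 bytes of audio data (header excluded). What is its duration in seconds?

Byte rate = 50,400 × 3 × 1 = 151,200 bytes/s.
Duration = 174,031,200 / 151,200 = 1,151 s.

1,151 seconds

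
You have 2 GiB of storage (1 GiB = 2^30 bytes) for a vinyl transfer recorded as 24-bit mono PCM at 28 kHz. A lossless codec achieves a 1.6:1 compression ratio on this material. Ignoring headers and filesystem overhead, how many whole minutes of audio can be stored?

Uncompressed byte rate = 28,000 × 3 × 1 = 84,000 bytes/s.
After 1.6:1 compression, effective rate ≈ 52500 bytes/s.
Capacity = 2 × 1,073,741,824 = 2,147,483,648 bytes.
2,147,483,648 / effective rate ≈ 40904.45 s → 681 minutes.

681 minutes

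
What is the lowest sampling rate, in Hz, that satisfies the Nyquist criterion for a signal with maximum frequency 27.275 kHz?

54,550 Hz

Minimum sample rate = 2 × 27,275 Hz = 54,550 Hz.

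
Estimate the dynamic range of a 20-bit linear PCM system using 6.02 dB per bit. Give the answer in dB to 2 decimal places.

20 × 6.02 = 120.40 dB.

120.40 dB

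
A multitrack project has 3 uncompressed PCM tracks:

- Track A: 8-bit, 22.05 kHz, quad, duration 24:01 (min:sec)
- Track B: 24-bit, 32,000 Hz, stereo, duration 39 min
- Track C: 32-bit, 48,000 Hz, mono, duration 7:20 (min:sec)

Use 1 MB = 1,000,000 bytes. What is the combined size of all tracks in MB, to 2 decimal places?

660.86 MB

Track A: 24:01 (min:sec) = 1,441 s; 22,050 × 1,441 × 1 × 4 = 127,096,200 bytes.
Track B: 39 min = 2,340 s; 32,000 × 2,340 × 3 × 2 = 449,280,000 bytes.
Track C: 7:20 (min:sec) = 440 s; 48,000 × 440 × 4 × 1 = 84,480,000 bytes.
Total = 660,856,200 bytes = 660.86 MB.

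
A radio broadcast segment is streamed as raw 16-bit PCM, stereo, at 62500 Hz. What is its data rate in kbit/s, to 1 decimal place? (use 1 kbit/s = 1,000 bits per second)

Bit rate = 62,500 × 16 × 2 = 2,000,000 bits/s.
= 2000.0 kbit/s.

2000.0 kbit/s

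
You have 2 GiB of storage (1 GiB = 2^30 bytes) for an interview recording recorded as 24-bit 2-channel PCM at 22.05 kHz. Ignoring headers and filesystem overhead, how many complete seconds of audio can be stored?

Uncompressed byte rate = 22,050 × 3 × 2 = 132,300 bytes/s.
Capacity = 2 × 1,073,741,824 = 2,147,483,648 bytes.
2,147,483,648 / 132,300 ≈ 16231.92 s → 16,231 seconds.

16,231 seconds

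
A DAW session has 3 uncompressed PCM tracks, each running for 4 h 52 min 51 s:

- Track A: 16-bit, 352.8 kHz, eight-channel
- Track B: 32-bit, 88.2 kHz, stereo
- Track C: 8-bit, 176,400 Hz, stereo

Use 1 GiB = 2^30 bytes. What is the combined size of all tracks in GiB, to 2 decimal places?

4 h 52 min 51 s = 17,571 s.
Track A: 352,800 × 17,571 × 2 × 8 = 99,184,780,800 bytes.
Track B: 88,200 × 17,571 × 4 × 2 = 12,398,097,600 bytes.
Track C: 176,400 × 17,571 × 1 × 2 = 6,199,048,800 bytes.
Total = 117,781,927,200 bytes = 109.69 GiB.

109.69 GiB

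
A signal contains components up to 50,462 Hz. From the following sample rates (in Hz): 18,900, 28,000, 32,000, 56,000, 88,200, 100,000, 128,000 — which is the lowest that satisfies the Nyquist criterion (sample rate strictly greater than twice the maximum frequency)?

128,000 Hz

Need sample rate > 2 × 50,462 = 100,924 Hz.
Lowest listed rate above 100,924 Hz is 128,000 Hz.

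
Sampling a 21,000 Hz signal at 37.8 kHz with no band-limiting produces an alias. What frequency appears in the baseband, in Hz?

16,800 Hz

Nyquist = 37,800/2 = 18,900 Hz; 21,000 Hz exceeds it.
Alias = |21,000 − 1×37,800| = |21,000 − 37,800| = 16,800 Hz.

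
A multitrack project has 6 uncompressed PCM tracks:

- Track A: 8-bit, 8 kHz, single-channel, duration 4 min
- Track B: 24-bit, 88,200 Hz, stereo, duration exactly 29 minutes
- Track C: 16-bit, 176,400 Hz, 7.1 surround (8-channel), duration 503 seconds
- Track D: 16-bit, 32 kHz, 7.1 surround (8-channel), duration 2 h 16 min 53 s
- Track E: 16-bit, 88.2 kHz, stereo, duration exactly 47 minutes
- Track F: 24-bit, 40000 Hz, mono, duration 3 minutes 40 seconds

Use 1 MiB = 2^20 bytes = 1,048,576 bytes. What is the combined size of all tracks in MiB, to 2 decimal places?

Track A: 4 min = 240 s; 8,000 × 240 × 1 × 1 = 1,920,000 bytes.
Track B: exactly 29 minutes = 1,740 s; 88,200 × 1,740 × 3 × 2 = 920,808,000 bytes.
Track C: 176,400 × 503 × 2 × 8 = 1,419,667,200 bytes.
Track D: 2 h 16 min 53 s = 8,213 s; 32,000 × 8,213 × 2 × 8 = 4,205,056,000 bytes.
Track E: exactly 47 minutes = 2,820 s; 88,200 × 2,820 × 2 × 2 = 994,896,000 bytes.
Track F: 3 minutes 40 seconds = 220 s; 40,000 × 220 × 3 × 1 = 26,400,000 bytes.
Total = 7,568,747,200 bytes = 7218.12 MiB.

7218.12 MiB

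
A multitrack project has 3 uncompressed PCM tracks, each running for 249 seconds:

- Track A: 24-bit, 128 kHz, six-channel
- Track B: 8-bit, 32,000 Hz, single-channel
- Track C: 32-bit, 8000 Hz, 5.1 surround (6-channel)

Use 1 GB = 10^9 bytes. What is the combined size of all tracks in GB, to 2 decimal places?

Track A: 128,000 × 249 × 3 × 6 = 573,696,000 bytes.
Track B: 32,000 × 249 × 1 × 1 = 7,968,000 bytes.
Track C: 8,000 × 249 × 4 × 6 = 47,808,000 bytes.
Total = 629,472,000 bytes = 0.63 GB.

0.63 GB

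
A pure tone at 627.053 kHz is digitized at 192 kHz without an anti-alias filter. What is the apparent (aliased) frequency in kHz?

Nyquist = 192,000/2 = 96,000 Hz; 627,053 Hz exceeds it.
Alias = |627,053 − 3×192,000| = |627,053 − 576,000| = 51,053 Hz = 51.053 kHz.

51.053 kHz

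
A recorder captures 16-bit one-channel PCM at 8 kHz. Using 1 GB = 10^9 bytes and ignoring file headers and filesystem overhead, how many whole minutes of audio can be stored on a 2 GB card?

2,083 minutes

Uncompressed byte rate = 8,000 × 2 × 1 = 16,000 bytes/s.
Capacity = 2 × 1,000,000,000 = 2,000,000,000 bytes.
2,000,000,000 / 16,000 ≈ 125000 s → 2,083 minutes.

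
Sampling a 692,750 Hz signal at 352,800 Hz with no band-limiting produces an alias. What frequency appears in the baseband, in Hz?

Nyquist = 352,800/2 = 176,400 Hz; 692,750 Hz exceeds it.
Alias = |692,750 − 2×352,800| = |692,750 − 705,600| = 12,850 Hz.

12,850 Hz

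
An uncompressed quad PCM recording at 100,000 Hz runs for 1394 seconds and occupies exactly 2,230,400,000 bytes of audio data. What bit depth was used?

32 bits

Bytes per sample = 2,230,400,000 / (100,000 × 1,394 × 4) = 2,230,400,000 / 557,600,000 = 4.
Bit depth = 4 × 8 = 32 bits.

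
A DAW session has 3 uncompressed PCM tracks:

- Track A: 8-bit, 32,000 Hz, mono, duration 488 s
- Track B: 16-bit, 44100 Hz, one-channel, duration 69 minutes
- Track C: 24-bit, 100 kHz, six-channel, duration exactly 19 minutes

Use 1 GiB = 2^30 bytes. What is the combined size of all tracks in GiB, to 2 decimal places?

Track A: 32,000 × 488 × 1 × 1 = 15,616,000 bytes.
Track B: 69 minutes = 4,140 s; 44,100 × 4,140 × 2 × 1 = 365,148,000 bytes.
Track C: exactly 19 minutes = 1,140 s; 100,000 × 1,140 × 3 × 6 = 2,052,000,000 bytes.
Total = 2,432,764,000 bytes = 2.27 GiB.

2.27 GiB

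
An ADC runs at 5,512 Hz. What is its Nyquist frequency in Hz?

Nyquist frequency = sample rate / 2 = 5,512 / 2 = 2,756 Hz.

2,756 Hz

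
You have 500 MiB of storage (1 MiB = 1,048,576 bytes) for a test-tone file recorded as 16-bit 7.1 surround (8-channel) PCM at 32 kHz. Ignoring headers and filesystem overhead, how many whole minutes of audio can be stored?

Uncompressed byte rate = 32,000 × 2 × 8 = 512,000 bytes/s.
Capacity = 500 × 1,048,576 = 524,288,000 bytes.
524,288,000 / 512,000 ≈ 1024 s → 17 minutes.

17 minutes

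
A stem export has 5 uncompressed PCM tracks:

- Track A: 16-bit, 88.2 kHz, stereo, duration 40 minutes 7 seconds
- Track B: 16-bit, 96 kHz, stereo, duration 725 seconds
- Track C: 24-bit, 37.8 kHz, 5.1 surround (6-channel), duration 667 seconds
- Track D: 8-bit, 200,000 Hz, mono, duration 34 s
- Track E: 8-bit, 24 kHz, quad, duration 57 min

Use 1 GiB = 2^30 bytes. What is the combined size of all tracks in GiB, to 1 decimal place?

Track A: 40 minutes 7 seconds = 2,407 s; 88,200 × 2,407 × 2 × 2 = 849,189,600 bytes.
Track B: 96,000 × 725 × 2 × 2 = 278,400,000 bytes.
Track C: 37,800 × 667 × 3 × 6 = 453,826,800 bytes.
Track D: 200,000 × 34 × 1 × 1 = 6,800,000 bytes.
Track E: 57 min = 3,420 s; 24,000 × 3,420 × 1 × 4 = 328,320,000 bytes.
Total = 1,916,536,400 bytes = 1.8 GiB.

1.8 GiB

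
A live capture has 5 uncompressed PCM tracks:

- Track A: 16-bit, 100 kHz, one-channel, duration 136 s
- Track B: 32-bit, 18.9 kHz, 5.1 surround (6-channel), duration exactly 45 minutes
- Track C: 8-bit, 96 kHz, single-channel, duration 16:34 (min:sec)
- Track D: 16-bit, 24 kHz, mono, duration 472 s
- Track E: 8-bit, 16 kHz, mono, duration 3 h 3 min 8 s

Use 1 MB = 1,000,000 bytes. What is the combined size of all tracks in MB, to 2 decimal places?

1545.81 MB

Track A: 100,000 × 136 × 2 × 1 = 27,200,000 bytes.
Track B: exactly 45 minutes = 2,700 s; 18,900 × 2,700 × 4 × 6 = 1,224,720,000 bytes.
Track C: 16:34 (min:sec) = 994 s; 96,000 × 994 × 1 × 1 = 95,424,000 bytes.
Track D: 24,000 × 472 × 2 × 1 = 22,656,000 bytes.
Track E: 3 h 3 min 8 s = 10,988 s; 16,000 × 10,988 × 1 × 1 = 175,808,000 bytes.
Total = 1,545,808,000 bytes = 1545.81 MB.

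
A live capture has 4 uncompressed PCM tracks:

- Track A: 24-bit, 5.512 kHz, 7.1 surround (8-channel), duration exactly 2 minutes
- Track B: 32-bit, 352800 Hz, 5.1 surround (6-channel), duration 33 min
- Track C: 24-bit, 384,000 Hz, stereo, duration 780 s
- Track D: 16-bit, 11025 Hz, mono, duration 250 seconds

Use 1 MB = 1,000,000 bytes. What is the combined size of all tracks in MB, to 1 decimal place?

Track A: exactly 2 minutes = 120 s; 5,512 × 120 × 3 × 8 = 15,874,560 bytes.
Track B: 33 min = 1,980 s; 352,800 × 1,980 × 4 × 6 = 16,765,056,000 bytes.
Track C: 384,000 × 780 × 3 × 2 = 1,797,120,000 bytes.
Track D: 11,025 × 250 × 2 × 1 = 5,512,500 bytes.
Total = 18,583,563,060 bytes = 18583.6 MB.

18583.6 MB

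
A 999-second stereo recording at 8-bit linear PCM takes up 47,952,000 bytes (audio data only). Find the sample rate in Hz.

Bytes = sample_rate × seconds × bytes_per_sample × channels.
sample_rate = 47,952,000 / (999 × 1 × 2) = 47,952,000 / 1,998 = 24,000 Hz.

24,000 Hz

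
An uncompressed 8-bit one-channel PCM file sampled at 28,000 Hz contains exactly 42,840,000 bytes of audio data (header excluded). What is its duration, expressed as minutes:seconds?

25:30

Byte rate = 28,000 × 1 × 1 = 28,000 bytes/s.
Duration = 42,840,000 / 28,000 = 1,530 s.
1,530 s = 25:30.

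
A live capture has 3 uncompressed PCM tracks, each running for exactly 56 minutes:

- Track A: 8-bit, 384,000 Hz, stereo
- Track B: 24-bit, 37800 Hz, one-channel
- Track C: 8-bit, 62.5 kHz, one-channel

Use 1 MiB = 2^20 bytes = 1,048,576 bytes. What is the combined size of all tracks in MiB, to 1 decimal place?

3024.6 MiB

exactly 56 minutes = 3,360 s.
Track A: 384,000 × 3,360 × 1 × 2 = 2,580,480,000 bytes.
Track B: 37,800 × 3,360 × 3 × 1 = 381,024,000 bytes.
Track C: 62,500 × 3,360 × 1 × 1 = 210,000,000 bytes.
Total = 3,171,504,000 bytes = 3024.6 MiB.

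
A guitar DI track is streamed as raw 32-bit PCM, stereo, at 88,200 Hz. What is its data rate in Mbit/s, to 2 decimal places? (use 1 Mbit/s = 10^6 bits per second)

5.64 Mbit/s

Bit rate = 88,200 × 32 × 2 = 5,644,800 bits/s.
= 5.64 Mbit/s.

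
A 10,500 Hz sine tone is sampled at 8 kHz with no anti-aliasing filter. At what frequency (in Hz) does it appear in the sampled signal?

Nyquist = 8,000/2 = 4,000 Hz; 10,500 Hz exceeds it.
Alias = |10,500 − 1×8,000| = |10,500 − 8,000| = 2,500 Hz.

2,500 Hz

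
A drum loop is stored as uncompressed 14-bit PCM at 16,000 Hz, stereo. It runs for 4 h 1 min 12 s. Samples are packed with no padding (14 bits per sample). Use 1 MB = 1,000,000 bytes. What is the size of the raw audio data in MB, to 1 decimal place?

810.4 MB

Duration = 4 h 1 min 12 s = 14,472 s.
Bits = 16,000 × 14,472 × 14 × 2 = 6,483,456,000 bits = 810,432,000 bytes.
810,432,000 / 1,000,000 = 810.4 MB.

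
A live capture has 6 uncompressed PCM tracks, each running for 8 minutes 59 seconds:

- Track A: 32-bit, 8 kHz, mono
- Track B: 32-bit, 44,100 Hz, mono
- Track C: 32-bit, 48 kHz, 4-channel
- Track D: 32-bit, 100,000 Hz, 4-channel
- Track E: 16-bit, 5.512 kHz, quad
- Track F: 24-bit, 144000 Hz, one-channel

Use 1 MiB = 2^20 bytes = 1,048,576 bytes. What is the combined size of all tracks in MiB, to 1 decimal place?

8 minutes 59 seconds = 539 s.
Track A: 8,000 × 539 × 4 × 1 = 17,248,000 bytes.
Track B: 44,100 × 539 × 4 × 1 = 95,079,600 bytes.
Track C: 48,000 × 539 × 4 × 4 = 413,952,000 bytes.
Track D: 100,000 × 539 × 4 × 4 = 862,400,000 bytes.
Track E: 5,512 × 539 × 2 × 4 = 23,767,744 bytes.
Track F: 144,000 × 539 × 3 × 1 = 232,848,000 bytes.
Total = 1,645,295,344 bytes = 1569.1 MiB.

1569.1 MiB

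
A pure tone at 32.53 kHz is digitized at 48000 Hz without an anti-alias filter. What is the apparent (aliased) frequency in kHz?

15.47 kHz

Nyquist = 48,000/2 = 24,000 Hz; 32,530 Hz exceeds it.
Alias = |32,530 − 1×48,000| = |32,530 − 48,000| = 15,470 Hz = 15.47 kHz.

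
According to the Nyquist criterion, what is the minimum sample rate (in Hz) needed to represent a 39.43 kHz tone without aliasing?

Minimum sample rate = 2 × 39,430 Hz = 78,860 Hz.

78,860 Hz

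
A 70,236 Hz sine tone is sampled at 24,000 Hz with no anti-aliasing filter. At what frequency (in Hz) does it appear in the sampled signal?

Nyquist = 24,000/2 = 12,000 Hz; 70,236 Hz exceeds it.
Alias = |70,236 − 3×24,000| = |70,236 − 72,000| = 1,764 Hz.

1,764 Hz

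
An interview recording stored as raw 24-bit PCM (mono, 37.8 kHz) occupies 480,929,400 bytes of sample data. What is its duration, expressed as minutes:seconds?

70:41

Byte rate = 37,800 × 3 × 1 = 113,400 bytes/s.
Duration = 480,929,400 / 113,400 = 4,241 s.
4,241 s = 70:41.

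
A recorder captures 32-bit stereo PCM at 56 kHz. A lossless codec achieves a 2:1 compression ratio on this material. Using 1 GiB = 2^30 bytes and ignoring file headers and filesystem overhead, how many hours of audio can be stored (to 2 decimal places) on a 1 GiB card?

Uncompressed byte rate = 56,000 × 4 × 2 = 448,000 bytes/s.
After 2:1 compression, effective rate ≈ 224000 bytes/s.
Capacity = 1 × 1,073,741,824 = 1,073,741,824 bytes.
1,073,741,824 / effective rate ≈ 4793.49 s → 1.33 hours.

1.33 hours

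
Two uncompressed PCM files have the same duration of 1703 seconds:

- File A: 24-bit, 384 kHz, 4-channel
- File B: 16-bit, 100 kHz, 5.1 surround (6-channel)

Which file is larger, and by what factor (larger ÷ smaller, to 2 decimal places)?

File A, by a factor of 3.84

File A: 384,000 × 3 × 4 = 4,608,000 bytes/s.
File B: 100,000 × 2 × 6 = 1,200,000 bytes/s.
File A is larger; ratio = 7,847,424,000 / 2,043,600,000 = 3.84.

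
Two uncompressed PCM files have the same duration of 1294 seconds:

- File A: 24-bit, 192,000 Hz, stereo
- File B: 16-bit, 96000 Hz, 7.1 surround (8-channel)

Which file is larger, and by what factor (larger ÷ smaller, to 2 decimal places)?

File A: 192,000 × 3 × 2 = 1,152,000 bytes/s.
File B: 96,000 × 2 × 8 = 1,536,000 bytes/s.
File B is larger; ratio = 1,987,584,000 / 1,490,688,000 = 1.33.

File B, by a factor of 1.33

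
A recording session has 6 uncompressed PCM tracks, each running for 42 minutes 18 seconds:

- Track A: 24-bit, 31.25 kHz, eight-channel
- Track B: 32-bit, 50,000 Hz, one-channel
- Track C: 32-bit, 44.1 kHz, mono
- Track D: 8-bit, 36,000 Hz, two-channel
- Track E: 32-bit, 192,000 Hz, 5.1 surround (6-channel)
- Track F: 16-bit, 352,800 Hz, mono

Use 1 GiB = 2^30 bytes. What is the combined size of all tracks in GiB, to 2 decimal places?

15.39 GiB

42 minutes 18 seconds = 2,538 s.
Track A: 31,250 × 2,538 × 3 × 8 = 1,903,500,000 bytes.
Track B: 50,000 × 2,538 × 4 × 1 = 507,600,000 bytes.
Track C: 44,100 × 2,538 × 4 × 1 = 447,703,200 bytes.
Track D: 36,000 × 2,538 × 1 × 2 = 182,736,000 bytes.
Track E: 192,000 × 2,538 × 4 × 6 = 11,695,104,000 bytes.
Track F: 352,800 × 2,538 × 2 × 1 = 1,790,812,800 bytes.
Total = 16,527,456,000 bytes = 15.39 GiB.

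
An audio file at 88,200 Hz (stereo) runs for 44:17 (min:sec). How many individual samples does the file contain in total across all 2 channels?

44:17 (min:sec) = 2,657 s.
88,200 × 2,657 s × 2 ch = 468,694,800 samples.

468,694,800 samples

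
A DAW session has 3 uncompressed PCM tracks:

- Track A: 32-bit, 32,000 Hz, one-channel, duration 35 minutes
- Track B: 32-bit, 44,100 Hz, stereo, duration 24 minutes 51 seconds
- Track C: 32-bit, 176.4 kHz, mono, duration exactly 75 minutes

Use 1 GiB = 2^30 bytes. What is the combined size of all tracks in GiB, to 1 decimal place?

3.7 GiB

Track A: 35 minutes = 2,100 s; 32,000 × 2,100 × 4 × 1 = 268,800,000 bytes.
Track B: 24 minutes 51 seconds = 1,491 s; 44,100 × 1,491 × 4 × 2 = 526,024,800 bytes.
Track C: exactly 75 minutes = 4,500 s; 176,400 × 4,500 × 4 × 1 = 3,175,200,000 bytes.
Total = 3,970,024,800 bytes = 3.7 GiB.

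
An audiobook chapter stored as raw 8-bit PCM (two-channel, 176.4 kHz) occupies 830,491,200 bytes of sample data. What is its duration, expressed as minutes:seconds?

39:14

Byte rate = 176,400 × 1 × 2 = 352,800 bytes/s.
Duration = 830,491,200 / 352,800 = 2,354 s.
2,354 s = 39:14.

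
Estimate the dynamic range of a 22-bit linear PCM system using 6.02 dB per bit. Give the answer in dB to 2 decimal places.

132.44 dB

22 × 6.02 = 132.44 dB.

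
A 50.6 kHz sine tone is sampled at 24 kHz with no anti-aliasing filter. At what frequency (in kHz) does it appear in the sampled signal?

2.6 kHz

Nyquist = 24,000/2 = 12,000 Hz; 50,600 Hz exceeds it.
Alias = |50,600 − 2×24,000| = |50,600 − 48,000| = 2,600 Hz = 2.6 kHz.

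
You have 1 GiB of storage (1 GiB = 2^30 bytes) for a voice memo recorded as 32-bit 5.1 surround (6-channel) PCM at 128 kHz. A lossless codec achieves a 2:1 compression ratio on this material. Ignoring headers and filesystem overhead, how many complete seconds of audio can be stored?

699 seconds

Uncompressed byte rate = 128,000 × 4 × 6 = 3,072,000 bytes/s.
After 2:1 compression, effective rate ≈ 1536000 bytes/s.
Capacity = 1 × 1,073,741,824 = 1,073,741,824 bytes.
1,073,741,824 / effective rate ≈ 699.05 s → 699 seconds.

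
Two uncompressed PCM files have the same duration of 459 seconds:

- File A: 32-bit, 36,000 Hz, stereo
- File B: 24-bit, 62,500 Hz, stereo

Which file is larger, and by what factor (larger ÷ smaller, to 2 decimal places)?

File A: 36,000 × 4 × 2 = 288,000 bytes/s.
File B: 62,500 × 3 × 2 = 375,000 bytes/s.
File B is larger; ratio = 172,125,000 / 132,192,000 = 1.30.

File B, by a factor of 1.30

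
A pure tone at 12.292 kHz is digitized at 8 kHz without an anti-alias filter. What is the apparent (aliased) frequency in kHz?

Nyquist = 8,000/2 = 4,000 Hz; 12,292 Hz exceeds it.
Alias = |12,292 − 2×8,000| = |12,292 − 16,000| = 3,708 Hz = 3.708 kHz.

3.708 kHz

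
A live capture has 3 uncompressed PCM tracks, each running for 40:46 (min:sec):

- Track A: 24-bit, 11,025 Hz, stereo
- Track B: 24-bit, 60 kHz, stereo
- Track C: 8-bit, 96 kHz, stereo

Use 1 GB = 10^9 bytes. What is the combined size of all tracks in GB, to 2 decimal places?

1.51 GB

40:46 (min:sec) = 2,446 s.
Track A: 11,025 × 2,446 × 3 × 2 = 161,802,900 bytes.
Track B: 60,000 × 2,446 × 3 × 2 = 880,560,000 bytes.
Track C: 96,000 × 2,446 × 1 × 2 = 469,632,000 bytes.
Total = 1,511,994,900 bytes = 1.51 GB.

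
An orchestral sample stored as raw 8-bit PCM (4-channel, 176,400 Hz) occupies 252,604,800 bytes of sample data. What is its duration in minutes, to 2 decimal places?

Byte rate = 176,400 × 1 × 4 = 705,600 bytes/s.
Duration = 252,604,800 / 705,600 = 358 s.
358 s / 60 = 5.97 minutes.

5.97 minutes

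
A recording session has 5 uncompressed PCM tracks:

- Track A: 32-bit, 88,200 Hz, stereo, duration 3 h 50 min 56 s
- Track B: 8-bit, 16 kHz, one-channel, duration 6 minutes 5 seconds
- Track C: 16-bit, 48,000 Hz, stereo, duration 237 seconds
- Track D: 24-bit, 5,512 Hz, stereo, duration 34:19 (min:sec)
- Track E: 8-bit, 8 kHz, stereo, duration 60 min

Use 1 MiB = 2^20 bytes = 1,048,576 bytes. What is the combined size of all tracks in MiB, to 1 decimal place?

Track A: 3 h 50 min 56 s = 13,856 s; 88,200 × 13,856 × 4 × 2 = 9,776,793,600 bytes.
Track B: 6 minutes 5 seconds = 365 s; 16,000 × 365 × 1 × 1 = 5,840,000 bytes.
Track C: 48,000 × 237 × 2 × 2 = 45,504,000 bytes.
Track D: 34:19 (min:sec) = 2,059 s; 5,512 × 2,059 × 3 × 2 = 68,095,248 bytes.
Track E: 60 min = 3,600 s; 8,000 × 3,600 × 1 × 2 = 57,600,000 bytes.
Total = 9,953,832,848 bytes = 9492.7 MiB.

9492.7 MiB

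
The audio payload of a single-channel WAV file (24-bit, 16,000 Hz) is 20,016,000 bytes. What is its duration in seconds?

417 seconds

Byte rate = 16,000 × 3 × 1 = 48,000 bytes/s.
Duration = 20,016,000 / 48,000 = 417 s.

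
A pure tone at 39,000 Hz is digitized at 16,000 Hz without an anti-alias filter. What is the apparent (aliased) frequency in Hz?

Nyquist = 16,000/2 = 8,000 Hz; 39,000 Hz exceeds it.
Alias = |39,000 − 2×16,000| = |39,000 − 32,000| = 7,000 Hz.

7,000 Hz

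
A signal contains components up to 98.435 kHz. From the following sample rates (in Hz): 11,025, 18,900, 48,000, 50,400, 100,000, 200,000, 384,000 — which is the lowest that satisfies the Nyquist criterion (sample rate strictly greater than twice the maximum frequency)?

200,000 Hz

Need sample rate > 2 × 98,435 = 196,870 Hz.
Lowest listed rate above 196,870 Hz is 200,000 Hz.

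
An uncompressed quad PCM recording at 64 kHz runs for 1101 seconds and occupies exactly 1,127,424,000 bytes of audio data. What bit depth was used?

32 bits

Bytes per sample = 1,127,424,000 / (64,000 × 1,101 × 4) = 1,127,424,000 / 281,856,000 = 4.
Bit depth = 4 × 8 = 32 bits.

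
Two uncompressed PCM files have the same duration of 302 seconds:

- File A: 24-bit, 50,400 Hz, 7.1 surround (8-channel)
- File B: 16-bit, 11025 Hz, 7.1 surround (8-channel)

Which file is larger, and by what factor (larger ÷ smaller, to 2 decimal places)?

File A, by a factor of 6.86

File A: 50,400 × 3 × 8 = 1,209,600 bytes/s.
File B: 11,025 × 2 × 8 = 176,400 bytes/s.
File A is larger; ratio = 365,299,200 / 53,272,800 = 6.86.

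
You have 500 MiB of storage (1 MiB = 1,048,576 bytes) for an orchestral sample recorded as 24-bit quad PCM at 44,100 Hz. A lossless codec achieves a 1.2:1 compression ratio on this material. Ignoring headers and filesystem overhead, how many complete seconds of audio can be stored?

Uncompressed byte rate = 44,100 × 3 × 4 = 529,200 bytes/s.
After 1.2:1 compression, effective rate ≈ 441000 bytes/s.
Capacity = 500 × 1,048,576 = 524,288,000 bytes.
524,288,000 / effective rate ≈ 1188.86 s → 1,188 seconds.

1,188 seconds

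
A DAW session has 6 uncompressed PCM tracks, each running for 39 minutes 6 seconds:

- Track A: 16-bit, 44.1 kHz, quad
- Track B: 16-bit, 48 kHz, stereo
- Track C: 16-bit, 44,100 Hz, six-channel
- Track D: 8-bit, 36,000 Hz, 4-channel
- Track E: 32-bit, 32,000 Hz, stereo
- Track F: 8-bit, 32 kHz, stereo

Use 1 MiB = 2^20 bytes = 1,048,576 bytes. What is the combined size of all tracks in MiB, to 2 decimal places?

3441.00 MiB

39 minutes 6 seconds = 2,346 s.
Track A: 44,100 × 2,346 × 2 × 4 = 827,668,800 bytes.
Track B: 48,000 × 2,346 × 2 × 2 = 450,432,000 bytes.
Track C: 44,100 × 2,346 × 2 × 6 = 1,241,503,200 bytes.
Track D: 36,000 × 2,346 × 1 × 4 = 337,824,000 bytes.
Track E: 32,000 × 2,346 × 4 × 2 = 600,576,000 bytes.
Track F: 32,000 × 2,346 × 1 × 2 = 150,144,000 bytes.
Total = 3,608,148,000 bytes = 3441.00 MiB.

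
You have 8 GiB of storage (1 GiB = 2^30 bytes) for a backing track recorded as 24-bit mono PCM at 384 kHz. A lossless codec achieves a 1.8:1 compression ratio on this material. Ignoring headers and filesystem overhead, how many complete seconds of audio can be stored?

Uncompressed byte rate = 384,000 × 3 × 1 = 1,152,000 bytes/s.
After 1.8:1 compression, effective rate ≈ 640000 bytes/s.
Capacity = 8 × 1,073,741,824 = 8,589,934,592 bytes.
8,589,934,592 / effective rate ≈ 13421.77 s → 13,421 seconds.

13,421 seconds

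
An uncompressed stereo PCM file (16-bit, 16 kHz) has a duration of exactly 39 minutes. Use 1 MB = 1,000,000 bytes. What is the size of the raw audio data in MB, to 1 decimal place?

Duration = exactly 39 minutes = 2,340 s.
Bytes = 16,000 samples/s × 2,340 s × 2 bytes/sample × 2 ch = 149,760,000 bytes.
149,760,000 / 1,000,000 = 149.8 MB.

149.8 MB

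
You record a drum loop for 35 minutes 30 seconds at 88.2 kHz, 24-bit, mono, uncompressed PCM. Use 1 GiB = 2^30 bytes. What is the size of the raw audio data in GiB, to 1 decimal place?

0.5 GiB

Duration = 35 minutes 30 seconds = 2,130 s.
Bytes = 88,200 samples/s × 2,130 s × 3 bytes/sample × 1 ch = 563,598,000 bytes.
563,598,000 / 1,073,741,824 = 0.5 GiB.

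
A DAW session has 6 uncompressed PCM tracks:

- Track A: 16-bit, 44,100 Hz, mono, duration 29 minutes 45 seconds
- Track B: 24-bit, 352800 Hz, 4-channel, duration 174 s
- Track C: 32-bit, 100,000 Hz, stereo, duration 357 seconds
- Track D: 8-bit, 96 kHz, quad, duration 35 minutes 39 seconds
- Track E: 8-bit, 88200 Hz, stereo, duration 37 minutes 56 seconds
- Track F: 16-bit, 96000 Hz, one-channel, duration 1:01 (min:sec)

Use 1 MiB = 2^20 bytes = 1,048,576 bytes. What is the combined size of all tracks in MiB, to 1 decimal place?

Track A: 29 minutes 45 seconds = 1,785 s; 44,100 × 1,785 × 2 × 1 = 157,437,000 bytes.
Track B: 352,800 × 174 × 3 × 4 = 736,646,400 bytes.
Track C: 100,000 × 357 × 4 × 2 = 285,600,000 bytes.
Track D: 35 minutes 39 seconds = 2,139 s; 96,000 × 2,139 × 1 × 4 = 821,376,000 bytes.
Track E: 37 minutes 56 seconds = 2,276 s; 88,200 × 2,276 × 1 × 2 = 401,486,400 bytes.
Track F: 1:01 (min:sec) = 61 s; 96,000 × 61 × 2 × 1 = 11,712,000 bytes.
Total = 2,414,257,800 bytes = 2302.4 MiB.

2302.4 MiB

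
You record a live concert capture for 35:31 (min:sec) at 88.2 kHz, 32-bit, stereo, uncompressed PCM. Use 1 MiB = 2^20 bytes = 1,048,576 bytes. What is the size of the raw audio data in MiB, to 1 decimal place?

Duration = 35:31 (min:sec) = 2,131 s.
Bytes = 88,200 samples/s × 2,131 s × 4 bytes/sample × 2 ch = 1,503,633,600 bytes.
1,503,633,600 / 1,048,576 = 1434.0 MiB.

1434.0 MiB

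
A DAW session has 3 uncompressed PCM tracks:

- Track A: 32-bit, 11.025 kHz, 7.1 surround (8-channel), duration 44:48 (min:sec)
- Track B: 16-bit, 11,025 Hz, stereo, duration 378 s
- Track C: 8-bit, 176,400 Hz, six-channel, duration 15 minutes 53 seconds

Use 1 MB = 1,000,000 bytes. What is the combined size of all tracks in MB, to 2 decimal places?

1973.65 MB

Track A: 44:48 (min:sec) = 2,688 s; 11,025 × 2,688 × 4 × 8 = 948,326,400 bytes.
Track B: 11,025 × 378 × 2 × 2 = 16,669,800 bytes.
Track C: 15 minutes 53 seconds = 953 s; 176,400 × 953 × 1 × 6 = 1,008,655,200 bytes.
Total = 1,973,651,400 bytes = 1973.65 MB.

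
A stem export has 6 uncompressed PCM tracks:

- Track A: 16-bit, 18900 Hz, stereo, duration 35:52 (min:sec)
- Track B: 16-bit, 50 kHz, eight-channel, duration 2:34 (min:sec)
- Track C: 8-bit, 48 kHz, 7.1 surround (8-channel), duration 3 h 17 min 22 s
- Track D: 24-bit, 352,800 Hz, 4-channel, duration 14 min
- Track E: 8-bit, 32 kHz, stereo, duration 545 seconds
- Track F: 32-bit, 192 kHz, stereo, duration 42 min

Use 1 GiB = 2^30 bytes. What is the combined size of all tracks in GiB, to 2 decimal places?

11.45 GiB

Track A: 35:52 (min:sec) = 2,152 s; 18,900 × 2,152 × 2 × 2 = 162,691,200 bytes.
Track B: 2:34 (min:sec) = 154 s; 50,000 × 154 × 2 × 8 = 123,200,000 bytes.
Track C: 3 h 17 min 22 s = 11,842 s; 48,000 × 11,842 × 1 × 8 = 4,547,328,000 bytes.
Track D: 14 min = 840 s; 352,800 × 840 × 3 × 4 = 3,556,224,000 bytes.
Track E: 32,000 × 545 × 1 × 2 = 34,880,000 bytes.
Track F: 42 min = 2,520 s; 192,000 × 2,520 × 4 × 2 = 3,870,720,000 bytes.
Total = 12,295,043,200 bytes = 11.45 GiB.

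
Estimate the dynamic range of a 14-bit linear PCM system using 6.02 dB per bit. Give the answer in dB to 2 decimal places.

84.28 dB

14 × 6.02 = 84.28 dB.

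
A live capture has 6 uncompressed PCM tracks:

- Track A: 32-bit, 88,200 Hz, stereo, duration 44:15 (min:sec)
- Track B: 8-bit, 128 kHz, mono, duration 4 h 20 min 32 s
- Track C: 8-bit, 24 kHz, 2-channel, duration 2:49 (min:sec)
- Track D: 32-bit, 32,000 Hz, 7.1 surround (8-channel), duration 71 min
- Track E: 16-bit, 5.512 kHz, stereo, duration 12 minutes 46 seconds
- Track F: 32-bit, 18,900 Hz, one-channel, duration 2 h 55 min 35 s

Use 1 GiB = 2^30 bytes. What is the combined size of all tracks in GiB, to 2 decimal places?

Track A: 44:15 (min:sec) = 2,655 s; 88,200 × 2,655 × 4 × 2 = 1,873,368,000 bytes.
Track B: 4 h 20 min 32 s = 15,632 s; 128,000 × 15,632 × 1 × 1 = 2,000,896,000 bytes.
Track C: 2:49 (min:sec) = 169 s; 24,000 × 169 × 1 × 2 = 8,112,000 bytes.
Track D: 71 min = 4,260 s; 32,000 × 4,260 × 4 × 8 = 4,362,240,000 bytes.
Track E: 12 minutes 46 seconds = 766 s; 5,512 × 766 × 2 × 2 = 16,888,768 bytes.
Track F: 2 h 55 min 35 s = 10,535 s; 18,900 × 10,535 × 4 × 1 = 796,446,000 bytes.
Total = 9,057,950,768 bytes = 8.44 GiB.

8.44 GiB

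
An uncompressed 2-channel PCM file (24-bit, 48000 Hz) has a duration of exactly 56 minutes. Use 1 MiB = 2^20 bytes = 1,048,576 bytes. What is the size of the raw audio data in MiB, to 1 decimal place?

Duration = exactly 56 minutes = 3,360 s.
Bytes = 48,000 samples/s × 3,360 s × 3 bytes/sample × 2 ch = 967,680,000 bytes.
967,680,000 / 1,048,576 = 922.9 MiB.

922.9 MiB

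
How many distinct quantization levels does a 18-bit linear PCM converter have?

2^18 = 262,144.

262,144 levels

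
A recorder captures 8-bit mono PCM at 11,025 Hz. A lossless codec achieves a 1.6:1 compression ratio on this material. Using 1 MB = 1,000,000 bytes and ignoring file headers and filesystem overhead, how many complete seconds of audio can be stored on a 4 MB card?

Uncompressed byte rate = 11,025 × 1 × 1 = 11,025 bytes/s.
After 1.6:1 compression, effective rate ≈ 6890.62 bytes/s.
Capacity = 4 × 1,000,000 = 4,000,000 bytes.
4,000,000 / effective rate ≈ 580.5 s → 580 seconds.

580 seconds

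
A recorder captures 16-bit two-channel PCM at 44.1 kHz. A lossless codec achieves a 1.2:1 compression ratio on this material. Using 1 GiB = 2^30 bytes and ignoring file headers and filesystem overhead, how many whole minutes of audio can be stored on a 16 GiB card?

1,947 minutes

Uncompressed byte rate = 44,100 × 2 × 2 = 176,400 bytes/s.
After 1.2:1 compression, effective rate ≈ 147000 bytes/s.
Capacity = 16 × 1,073,741,824 = 17,179,869,184 bytes.
17,179,869,184 / effective rate ≈ 116869.86 s → 1,947 minutes.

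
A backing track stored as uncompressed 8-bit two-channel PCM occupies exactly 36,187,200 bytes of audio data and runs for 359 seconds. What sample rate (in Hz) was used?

50,400 Hz

Bytes = sample_rate × seconds × bytes_per_sample × channels.
sample_rate = 36,187,200 / (359 × 1 × 2) = 36,187,200 / 718 = 50,400 Hz.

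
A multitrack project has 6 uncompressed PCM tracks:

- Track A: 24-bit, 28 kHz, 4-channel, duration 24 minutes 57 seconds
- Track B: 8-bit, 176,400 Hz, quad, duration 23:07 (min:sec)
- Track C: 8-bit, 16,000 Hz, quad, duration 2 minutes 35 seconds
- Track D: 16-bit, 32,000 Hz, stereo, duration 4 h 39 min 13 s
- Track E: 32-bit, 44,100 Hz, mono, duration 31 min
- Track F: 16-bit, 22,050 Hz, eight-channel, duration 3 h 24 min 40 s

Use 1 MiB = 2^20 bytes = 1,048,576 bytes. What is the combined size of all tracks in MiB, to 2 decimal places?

7912.11 MiB

Track A: 24 minutes 57 seconds = 1,497 s; 28,000 × 1,497 × 3 × 4 = 502,992,000 bytes.
Track B: 23:07 (min:sec) = 1,387 s; 176,400 × 1,387 × 1 × 4 = 978,667,200 bytes.
Track C: 2 minutes 35 seconds = 155 s; 16,000 × 155 × 1 × 4 = 9,920,000 bytes.
Track D: 4 h 39 min 13 s = 16,753 s; 32,000 × 16,753 × 2 × 2 = 2,144,384,000 bytes.
Track E: 31 min = 1,860 s; 44,100 × 1,860 × 4 × 1 = 328,104,000 bytes.
Track F: 3 h 24 min 40 s = 12,280 s; 22,050 × 12,280 × 2 × 8 = 4,332,384,000 bytes.
Total = 8,296,451,200 bytes = 7912.11 MiB.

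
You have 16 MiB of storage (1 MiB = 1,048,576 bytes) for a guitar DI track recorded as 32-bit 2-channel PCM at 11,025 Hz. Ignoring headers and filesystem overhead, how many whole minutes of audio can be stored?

Uncompressed byte rate = 11,025 × 4 × 2 = 88,200 bytes/s.
Capacity = 16 × 1,048,576 = 16,777,216 bytes.
16,777,216 / 88,200 ≈ 190.22 s → 3 minutes.

3 minutes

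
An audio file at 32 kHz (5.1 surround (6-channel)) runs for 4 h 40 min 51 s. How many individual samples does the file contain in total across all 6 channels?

4 h 40 min 51 s = 16,851 s.
32,000 × 16,851 s × 6 ch = 3,235,392,000 samples.

3,235,392,000 samples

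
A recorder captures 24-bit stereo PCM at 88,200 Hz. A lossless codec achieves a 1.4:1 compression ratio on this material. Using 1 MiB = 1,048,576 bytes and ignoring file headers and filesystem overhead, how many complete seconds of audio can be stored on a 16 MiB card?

Uncompressed byte rate = 88,200 × 3 × 2 = 529,200 bytes/s.
After 1.4:1 compression, effective rate ≈ 378000 bytes/s.
Capacity = 16 × 1,048,576 = 16,777,216 bytes.
16,777,216 / effective rate ≈ 44.38 s → 44 seconds.

44 seconds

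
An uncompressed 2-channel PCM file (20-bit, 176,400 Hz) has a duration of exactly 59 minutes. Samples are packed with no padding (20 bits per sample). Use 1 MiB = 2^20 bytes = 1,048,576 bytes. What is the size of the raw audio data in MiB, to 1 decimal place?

Duration = exactly 59 minutes = 3,540 s.
Bits = 176,400 × 3,540 × 20 × 2 = 24,978,240,000 bits = 3,122,280,000 bytes.
3,122,280,000 / 1,048,576 = 2977.6 MiB.

2977.6 MiB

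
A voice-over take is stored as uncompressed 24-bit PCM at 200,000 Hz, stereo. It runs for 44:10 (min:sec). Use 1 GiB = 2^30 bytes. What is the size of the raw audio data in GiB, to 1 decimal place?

3.0 GiB

Duration = 44:10 (min:sec) = 2,650 s.
Bytes = 200,000 samples/s × 2,650 s × 3 bytes/sample × 2 ch = 3,180,000,000 bytes.
3,180,000,000 / 1,073,741,824 = 3.0 GiB.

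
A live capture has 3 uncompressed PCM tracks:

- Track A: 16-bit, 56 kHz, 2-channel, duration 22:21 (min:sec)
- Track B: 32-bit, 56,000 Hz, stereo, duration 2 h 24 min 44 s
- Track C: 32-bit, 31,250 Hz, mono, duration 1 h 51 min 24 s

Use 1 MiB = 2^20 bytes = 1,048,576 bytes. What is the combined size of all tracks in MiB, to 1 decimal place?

4793.5 MiB

Track A: 22:21 (min:sec) = 1,341 s; 56,000 × 1,341 × 2 × 2 = 300,384,000 bytes.
Track B: 2 h 24 min 44 s = 8,684 s; 56,000 × 8,684 × 4 × 2 = 3,890,432,000 bytes.
Track C: 1 h 51 min 24 s = 6,684 s; 31,250 × 6,684 × 4 × 1 = 835,500,000 bytes.
Total = 5,026,316,000 bytes = 4793.5 MiB.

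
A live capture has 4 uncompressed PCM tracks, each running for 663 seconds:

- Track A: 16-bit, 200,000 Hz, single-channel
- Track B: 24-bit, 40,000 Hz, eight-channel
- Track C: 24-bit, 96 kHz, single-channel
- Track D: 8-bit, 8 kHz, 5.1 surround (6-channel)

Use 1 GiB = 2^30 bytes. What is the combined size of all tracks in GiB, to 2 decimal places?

1.05 GiB

Track A: 200,000 × 663 × 2 × 1 = 265,200,000 bytes.
Track B: 40,000 × 663 × 3 × 8 = 636,480,000 bytes.
Track C: 96,000 × 663 × 3 × 1 = 190,944,000 bytes.
Track D: 8,000 × 663 × 1 × 6 = 31,824,000 bytes.
Total = 1,124,448,000 bytes = 1.05 GiB.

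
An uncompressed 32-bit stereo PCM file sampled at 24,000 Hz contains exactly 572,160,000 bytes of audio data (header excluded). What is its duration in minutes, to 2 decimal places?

49.67 minutes

Byte rate = 24,000 × 4 × 2 = 192,000 bytes/s.
Duration = 572,160,000 / 192,000 = 2,980 s.
2,980 s / 60 = 49.67 minutes.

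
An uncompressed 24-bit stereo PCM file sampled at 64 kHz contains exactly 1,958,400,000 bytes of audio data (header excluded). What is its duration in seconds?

Byte rate = 64,000 × 3 × 2 = 384,000 bytes/s.
Duration = 1,958,400,000 / 384,000 = 5,100 s.

5,100 seconds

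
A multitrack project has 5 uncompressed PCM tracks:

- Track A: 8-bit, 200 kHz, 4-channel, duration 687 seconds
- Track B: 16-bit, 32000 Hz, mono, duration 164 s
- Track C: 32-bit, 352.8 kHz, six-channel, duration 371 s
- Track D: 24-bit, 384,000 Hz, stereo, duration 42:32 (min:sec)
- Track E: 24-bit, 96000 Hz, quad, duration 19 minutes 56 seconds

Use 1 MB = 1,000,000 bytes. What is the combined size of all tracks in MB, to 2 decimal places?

Track A: 200,000 × 687 × 1 × 4 = 549,600,000 bytes.
Track B: 32,000 × 164 × 2 × 1 = 10,496,000 bytes.
Track C: 352,800 × 371 × 4 × 6 = 3,141,331,200 bytes.
Track D: 42:32 (min:sec) = 2,552 s; 384,000 × 2,552 × 3 × 2 = 5,879,808,000 bytes.
Track E: 19 minutes 56 seconds = 1,196 s; 96,000 × 1,196 × 3 × 4 = 1,377,792,000 bytes.
Total = 10,959,027,200 bytes = 10959.03 MB.

10959.03 MB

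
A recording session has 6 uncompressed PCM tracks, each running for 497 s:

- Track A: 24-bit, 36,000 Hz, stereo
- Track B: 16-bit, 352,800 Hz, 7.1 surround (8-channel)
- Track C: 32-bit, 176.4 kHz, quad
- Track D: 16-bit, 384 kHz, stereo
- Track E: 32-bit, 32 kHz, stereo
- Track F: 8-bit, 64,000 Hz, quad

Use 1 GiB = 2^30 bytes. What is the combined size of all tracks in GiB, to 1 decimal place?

Track A: 36,000 × 497 × 3 × 2 = 107,352,000 bytes.
Track B: 352,800 × 497 × 2 × 8 = 2,805,465,600 bytes.
Track C: 176,400 × 497 × 4 × 4 = 1,402,732,800 bytes.
Track D: 384,000 × 497 × 2 × 2 = 763,392,000 bytes.
Track E: 32,000 × 497 × 4 × 2 = 127,232,000 bytes.
Track F: 64,000 × 497 × 1 × 4 = 127,232,000 bytes.
Total = 5,333,406,400 bytes = 5.0 GiB.

5.0 GiB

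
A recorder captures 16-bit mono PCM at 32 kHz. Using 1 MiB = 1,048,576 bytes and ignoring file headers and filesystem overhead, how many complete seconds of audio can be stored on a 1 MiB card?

Uncompressed byte rate = 32,000 × 2 × 1 = 64,000 bytes/s.
Capacity = 1 × 1,048,576 = 1,048,576 bytes.
1,048,576 / 64,000 ≈ 16.38 s → 16 seconds.

16 seconds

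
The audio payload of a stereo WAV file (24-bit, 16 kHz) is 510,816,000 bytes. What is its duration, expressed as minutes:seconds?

88:41

Byte rate = 16,000 × 3 × 2 = 96,000 bytes/s.
Duration = 510,816,000 / 96,000 = 5,321 s.
5,321 s = 88:41.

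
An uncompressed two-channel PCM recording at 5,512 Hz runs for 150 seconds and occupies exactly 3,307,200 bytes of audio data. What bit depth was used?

16 bits

Bytes per sample = 3,307,200 / (5,512 × 150 × 2) = 3,307,200 / 1,653,600 = 2.
Bit depth = 2 × 8 = 16 bits.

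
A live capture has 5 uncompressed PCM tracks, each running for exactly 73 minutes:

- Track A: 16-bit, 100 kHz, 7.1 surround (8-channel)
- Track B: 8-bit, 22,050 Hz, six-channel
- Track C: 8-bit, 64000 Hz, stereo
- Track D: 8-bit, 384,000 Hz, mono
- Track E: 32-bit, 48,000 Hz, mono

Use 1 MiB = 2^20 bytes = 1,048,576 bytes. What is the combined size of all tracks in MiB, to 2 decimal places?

10176.65 MiB

exactly 73 minutes = 4,380 s.
Track A: 100,000 × 4,380 × 2 × 8 = 7,008,000,000 bytes.
Track B: 22,050 × 4,380 × 1 × 6 = 579,474,000 bytes.
Track C: 64,000 × 4,380 × 1 × 2 = 560,640,000 bytes.
Track D: 384,000 × 4,380 × 1 × 1 = 1,681,920,000 bytes.
Track E: 48,000 × 4,380 × 4 × 1 = 840,960,000 bytes.
Total = 10,670,994,000 bytes = 10176.65 MiB.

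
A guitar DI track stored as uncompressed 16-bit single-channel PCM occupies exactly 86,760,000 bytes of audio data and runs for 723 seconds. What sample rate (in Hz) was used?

60,000 Hz

Bytes = sample_rate × seconds × bytes_per_sample × channels.
sample_rate = 86,760,000 / (723 × 2 × 1) = 86,760,000 / 1,446 = 60,000 Hz.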